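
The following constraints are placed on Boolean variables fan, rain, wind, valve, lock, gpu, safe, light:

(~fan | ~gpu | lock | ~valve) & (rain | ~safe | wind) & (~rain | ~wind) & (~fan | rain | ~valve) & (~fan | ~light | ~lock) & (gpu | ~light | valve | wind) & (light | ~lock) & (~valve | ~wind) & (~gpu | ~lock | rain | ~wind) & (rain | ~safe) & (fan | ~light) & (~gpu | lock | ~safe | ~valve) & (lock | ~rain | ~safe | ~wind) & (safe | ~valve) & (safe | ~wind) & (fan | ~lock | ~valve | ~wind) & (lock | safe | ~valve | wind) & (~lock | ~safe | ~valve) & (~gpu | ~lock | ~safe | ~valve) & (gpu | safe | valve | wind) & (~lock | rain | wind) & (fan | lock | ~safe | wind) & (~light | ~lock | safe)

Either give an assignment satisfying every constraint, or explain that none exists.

Set fan = True.
Set rain = False.
  then (~fan | rain | ~valve) forces valve = False.
  then (rain | ~safe) forces safe = False.
  then (safe | ~wind) forces wind = False.
  then (gpu | safe | valve | wind) forces gpu = True.
  then (~lock | rain | wind) forces lock = False.
Set light = False.
All clauses satisfied.

fan: True, rain: False, wind: False, valve: False, lock: False, gpu: True, safe: False, light: False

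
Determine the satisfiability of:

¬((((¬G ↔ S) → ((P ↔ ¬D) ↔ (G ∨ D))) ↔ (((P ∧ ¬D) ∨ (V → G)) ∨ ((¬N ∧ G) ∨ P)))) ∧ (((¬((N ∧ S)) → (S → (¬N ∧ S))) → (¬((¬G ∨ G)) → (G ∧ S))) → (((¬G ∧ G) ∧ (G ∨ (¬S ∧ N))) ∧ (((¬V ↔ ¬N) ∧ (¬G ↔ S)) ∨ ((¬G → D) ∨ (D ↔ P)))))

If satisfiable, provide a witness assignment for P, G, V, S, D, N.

Unsatisfiable — no assignment works.

The conjunct ((¬((N ∧ S)) → (S → (¬N ∧ S))) → (¬((¬G ∨ G)) → (G ∧ S))) → (((¬G ∧ G) ∧ (G ∨ (¬S ∧ N))) ∧ (((¬V ↔ ¬N) ∧ (¬G ↔ S)) ∨ ((¬G → D) ∨ (D ↔ P)))) is unsatisfiable on its own:
  G = True: this becomes ((¬((N ∧ S)) → (S → (¬N ∧ S))) → True) → (False ∧ True) = False.
  G = False: this becomes ((¬((N ∧ S)) → (S → (¬N ∧ S))) → True) → (False ∧ (((¬V ↔ ¬N) ∧ S) ∨ (D ∨ (D ↔ P)))) = False.
So the whole conjunction is unsatisfiable.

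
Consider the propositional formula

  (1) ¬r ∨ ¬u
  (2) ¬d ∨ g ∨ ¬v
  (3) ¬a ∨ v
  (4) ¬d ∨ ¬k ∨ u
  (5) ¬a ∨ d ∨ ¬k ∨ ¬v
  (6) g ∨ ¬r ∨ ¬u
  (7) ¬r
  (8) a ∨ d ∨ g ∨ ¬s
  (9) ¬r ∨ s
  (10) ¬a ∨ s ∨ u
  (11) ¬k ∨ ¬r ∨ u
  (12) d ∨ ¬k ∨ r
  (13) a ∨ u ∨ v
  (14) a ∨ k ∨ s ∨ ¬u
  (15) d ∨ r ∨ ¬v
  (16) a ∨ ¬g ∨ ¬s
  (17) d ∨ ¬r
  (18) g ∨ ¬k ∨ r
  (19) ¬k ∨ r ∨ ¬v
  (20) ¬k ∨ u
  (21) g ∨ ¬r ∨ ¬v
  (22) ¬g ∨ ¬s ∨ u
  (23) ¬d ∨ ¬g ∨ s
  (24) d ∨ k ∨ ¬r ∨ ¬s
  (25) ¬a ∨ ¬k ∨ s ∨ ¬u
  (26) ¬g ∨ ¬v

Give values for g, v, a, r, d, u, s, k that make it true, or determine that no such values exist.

Unit clause (¬r) forces r = False.
Set g = False.
  then (g ∨ ¬k ∨ r) forces k = False.
Try v = True:
  (¬d ∨ g ∨ ¬v) forces d = False.
  clause (d ∨ r ∨ ¬v) is falsified — backtrack.
So v = False.
  then (¬a ∨ v) forces a = False.
  then (a ∨ u ∨ v) forces u = True.
  then (a ∨ k ∨ s ∨ ¬u) forces s = True.
  then (a ∨ d ∨ g ∨ ¬s) forces d = True.
All clauses satisfied.

g=F; v=F; a=F; r=F; d=T; u=T; s=T; k=F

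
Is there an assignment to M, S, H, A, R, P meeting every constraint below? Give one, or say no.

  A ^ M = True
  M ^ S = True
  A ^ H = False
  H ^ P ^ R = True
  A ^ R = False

M = True; S = False; H = False; A = False; R = False; P = True

A ^ M = F ^ T = True ✓
M ^ S = T ^ F = True ✓
A ^ H = F ^ F = False ✓
H ^ P ^ R = F ^ T ^ F = True ✓
A ^ R = F ^ F = False ✓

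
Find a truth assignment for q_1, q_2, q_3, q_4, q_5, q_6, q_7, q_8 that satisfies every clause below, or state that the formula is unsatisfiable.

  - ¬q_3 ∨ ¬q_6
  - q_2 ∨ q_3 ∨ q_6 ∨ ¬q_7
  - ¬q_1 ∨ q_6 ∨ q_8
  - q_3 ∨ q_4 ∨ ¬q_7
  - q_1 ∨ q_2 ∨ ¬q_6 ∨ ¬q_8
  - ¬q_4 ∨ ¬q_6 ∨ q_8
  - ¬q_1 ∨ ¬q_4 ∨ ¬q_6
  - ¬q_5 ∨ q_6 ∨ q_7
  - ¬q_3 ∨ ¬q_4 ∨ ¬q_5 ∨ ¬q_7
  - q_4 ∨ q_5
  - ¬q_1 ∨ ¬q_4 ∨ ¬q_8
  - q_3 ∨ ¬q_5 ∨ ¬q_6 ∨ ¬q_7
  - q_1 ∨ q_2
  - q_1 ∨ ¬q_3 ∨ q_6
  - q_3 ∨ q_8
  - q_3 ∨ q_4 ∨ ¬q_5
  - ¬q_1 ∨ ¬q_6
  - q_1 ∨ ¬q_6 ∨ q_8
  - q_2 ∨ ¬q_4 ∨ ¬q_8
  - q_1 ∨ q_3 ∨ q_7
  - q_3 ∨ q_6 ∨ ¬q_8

q_1=F, q_2=T, q_3=F, q_4=T, q_5=F, q_6=T, q_7=T, q_8=T

Set q_1 = False.
  then (q_1 ∨ q_2) forces q_2 = True.
Try q_3 = True:
  (¬q_3 ∨ ¬q_6) forces q_6 = False.
  clause (q_1 ∨ ¬q_3 ∨ q_6) is falsified — backtrack.
So q_3 = False.
  then (q_3 ∨ q_8) forces q_8 = True.
  then (q_1 ∨ q_3 ∨ q_7) forces q_7 = True.
  then (q_3 ∨ q_6 ∨ ¬q_8) forces q_6 = True.
  then (q_3 ∨ q_4 ∨ ¬q_7) forces q_4 = True.
  then (q_3 ∨ ¬q_5 ∨ ¬q_6 ∨ ¬q_7) forces q_5 = False.
All clauses satisfied.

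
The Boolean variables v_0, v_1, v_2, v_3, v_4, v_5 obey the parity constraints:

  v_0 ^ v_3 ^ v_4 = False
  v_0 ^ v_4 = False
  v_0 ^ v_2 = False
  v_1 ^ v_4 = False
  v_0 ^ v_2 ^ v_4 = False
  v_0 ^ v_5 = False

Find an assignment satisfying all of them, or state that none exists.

v_0: False; v_1: False; v_2: False; v_3: False; v_4: False; v_5: False

v_0 ^ v_3 ^ v_4 = F ^ F ^ F = False ✓
v_0 ^ v_4 = F ^ F = False ✓
v_0 ^ v_2 = F ^ F = False ✓
v_1 ^ v_4 = F ^ F = False ✓
v_0 ^ v_2 ^ v_4 = F ^ F ^ F = False ✓
v_0 ^ v_5 = F ^ F = False ✓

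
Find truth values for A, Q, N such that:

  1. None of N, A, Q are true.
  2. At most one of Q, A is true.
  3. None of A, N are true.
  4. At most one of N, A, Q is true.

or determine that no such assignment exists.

A: False, Q: False, N: False

  (1) {N, A, Q}: 0 true — none ✓
  (2) {Q, A}: 0 true — at most one ✓
  (3) {A, N}: 0 true — none ✓
  (4) {N, A, Q}: 0 true — at most one ✓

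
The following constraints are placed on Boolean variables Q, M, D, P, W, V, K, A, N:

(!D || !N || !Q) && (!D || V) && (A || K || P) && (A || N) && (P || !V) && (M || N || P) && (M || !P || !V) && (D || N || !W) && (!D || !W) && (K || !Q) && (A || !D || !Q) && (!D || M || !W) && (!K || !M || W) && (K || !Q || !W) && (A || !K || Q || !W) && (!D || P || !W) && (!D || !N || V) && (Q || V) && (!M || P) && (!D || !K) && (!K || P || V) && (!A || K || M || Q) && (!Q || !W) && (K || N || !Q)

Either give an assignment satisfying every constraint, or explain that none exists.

Q = True, M = False, D = False, P = True, W = False, V = False, K = True, A = False, N = True

Set Q = True.
  then (K || !Q) forces K = True.
  then (!D || !K) forces D = False.
  then (!Q || !W) forces W = False.
  then (!K || !M || W) forces M = False.
Try P = False:
  (P || !V) forces V = False.
  clause (!K || P || V) is falsified — backtrack.
So P = True.
  then (M || !P || !V) forces V = False.
Set A = False.
  then (A || N) forces N = True.
All clauses satisfied.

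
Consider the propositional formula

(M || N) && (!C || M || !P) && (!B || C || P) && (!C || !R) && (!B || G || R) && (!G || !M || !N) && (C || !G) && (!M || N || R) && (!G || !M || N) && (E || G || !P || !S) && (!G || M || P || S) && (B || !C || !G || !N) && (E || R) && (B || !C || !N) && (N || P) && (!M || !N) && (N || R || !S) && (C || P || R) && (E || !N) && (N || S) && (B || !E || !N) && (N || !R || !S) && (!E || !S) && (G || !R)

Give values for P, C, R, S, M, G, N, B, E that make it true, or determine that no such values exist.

Case R = True:
  (!C || !R) forces C = False.
  (C || !G) forces G = False.
  Clause (G || !R) is falsified — contradiction.
Case R = False:
  (E || R) forces E = True.
  (!E || !S) forces S = False.
  (N || S) forces N = True.
  (!M || !N) forces M = False.
  (B || !E || !N) forces B = True.
  (!B || G || R) forces G = True.
  (C || !G) forces C = True.
  (!C || M || !P) forces P = False.
  Clause (!G || M || P || S) is falsified — contradiction.
Both cases fail, so the formula is unsatisfiable.

No satisfying assignment exists.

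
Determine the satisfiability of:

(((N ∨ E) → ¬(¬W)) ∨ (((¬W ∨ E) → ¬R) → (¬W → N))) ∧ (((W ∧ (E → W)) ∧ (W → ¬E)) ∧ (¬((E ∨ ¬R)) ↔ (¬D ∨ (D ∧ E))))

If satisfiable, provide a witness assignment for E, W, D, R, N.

E: False, W: True, D: True, R: False, N: False

  ((N ∨ E) → ¬(¬W)) ∨ (((¬W ∨ E) → ¬R) → (¬W → N)) = True
    (N ∨ E) → ¬(¬W) = True
      N ∨ E = False
      ¬(¬W) = True
        ¬W = False
    ((¬W ∨ E) → ¬R) → (¬W → N) = True
      (¬W ∨ E) → ¬R = True
        ¬W ∨ E = False
          ¬W = False
        ¬R = True
      ¬W → N = True
        ¬W = False
  ((W ∧ (E → W)) ∧ (W → ¬E)) ∧ (¬((E ∨ ¬R)) ↔ (¬D ∨ (D ∧ E))) = True
    (W ∧ (E → W)) ∧ (W → ¬E) = True
      W ∧ (E → W) = True
        E → W = True
      W → ¬E = True
        ¬E = True
    ¬((E ∨ ¬R)) ↔ (¬D ∨ (D ∧ E)) = True
      ¬((E ∨ ¬R)) = False
        E ∨ ¬R = True
          ¬R = True
      ¬D ∨ (D ∧ E) = False
        ¬D = False
        D ∧ E = False
Both conjuncts True, so the formula holds.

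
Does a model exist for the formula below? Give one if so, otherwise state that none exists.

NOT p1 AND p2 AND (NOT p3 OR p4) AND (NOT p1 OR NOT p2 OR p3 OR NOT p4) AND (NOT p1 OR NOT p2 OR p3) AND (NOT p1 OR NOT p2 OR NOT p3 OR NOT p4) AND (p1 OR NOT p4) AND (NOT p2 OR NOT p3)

p1 = False; p2 = True; p3 = False; p4 = False

Unit clause (NOT p1) forces p1 = False.
Unit clause (p2) forces p2 = True.
In (p1 OR NOT p4) only NOT p4 is left, so p4 = False.
In (NOT p2 OR NOT p3) only NOT p3 is left, so p3 = False.
Check each clause:
  (NOT p1): NOT p1 holds.
  (p2): p2 holds.
  (NOT p3 OR p4): NOT p3 holds.
  (NOT p1 OR NOT p2 OR p3 OR NOT p4): NOT p1 holds.
  (NOT p1 OR NOT p2 OR p3): NOT p1 holds.
  (NOT p1 OR NOT p2 OR NOT p3 OR NOT p4): NOT p1 holds.
  (p1 OR NOT p4): NOT p4 holds.
  (NOT p2 OR NOT p3): NOT p3 holds.
All clauses satisfied.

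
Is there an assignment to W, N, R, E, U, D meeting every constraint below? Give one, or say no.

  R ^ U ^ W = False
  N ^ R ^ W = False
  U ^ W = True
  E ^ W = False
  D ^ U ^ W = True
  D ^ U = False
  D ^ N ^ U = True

The formula is unsatisfiable.

Adding constraints 1, 2, 3, 5, 7 mod 2: every variable appears an even number of times on the left, so the left side is 0.
But the right sides sum to 1 (mod 2). 0 ≠ 1 — the system is inconsistent.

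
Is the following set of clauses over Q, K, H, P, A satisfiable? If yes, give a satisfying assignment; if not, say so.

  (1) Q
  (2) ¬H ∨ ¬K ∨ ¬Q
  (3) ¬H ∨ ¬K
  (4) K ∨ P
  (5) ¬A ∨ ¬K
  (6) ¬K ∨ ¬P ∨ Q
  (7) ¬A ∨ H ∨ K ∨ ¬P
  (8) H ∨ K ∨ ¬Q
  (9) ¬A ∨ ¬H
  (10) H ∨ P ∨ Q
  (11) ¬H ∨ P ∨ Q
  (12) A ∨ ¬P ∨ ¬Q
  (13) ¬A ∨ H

Q = True, K = True, H = False, P = False, A = False

Unit clause (Q) forces Q = True.
Try K = False:
  (K ∨ P) forces P = True.
  (H ∨ K ∨ ¬Q) forces H = True.
  (¬A ∨ ¬H) forces A = False.
  clause (A ∨ ¬P ∨ ¬Q) is falsified — backtrack.
So K = True.
  then (¬H ∨ ¬K ∨ ¬Q) forces H = False.
  then (¬A ∨ ¬K) forces A = False.
  then (A ∨ ¬P ∨ ¬Q) forces P = False.
All clauses satisfied.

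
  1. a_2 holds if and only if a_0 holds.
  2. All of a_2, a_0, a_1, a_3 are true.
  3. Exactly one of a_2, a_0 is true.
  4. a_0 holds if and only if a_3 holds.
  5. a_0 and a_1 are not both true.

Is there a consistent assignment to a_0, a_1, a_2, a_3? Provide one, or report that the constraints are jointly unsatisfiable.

UNSATISFIABLE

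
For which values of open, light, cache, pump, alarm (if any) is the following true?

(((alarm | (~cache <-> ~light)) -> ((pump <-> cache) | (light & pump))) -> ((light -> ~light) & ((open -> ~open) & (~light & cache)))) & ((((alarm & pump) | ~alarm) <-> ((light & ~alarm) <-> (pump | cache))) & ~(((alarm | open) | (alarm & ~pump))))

open = False, light = True, cache = True, pump = False, alarm = False

  ((alarm | (~cache <-> ~light)) -> ((pump <-> cache) | (light & pump))) -> ((light -> ~light) & ((open -> ~open) & (~light & cache))) = True
    (alarm | (~cache <-> ~light)) -> ((pump <-> cache) | (light & pump)) = False
      alarm | (~cache <-> ~light) = True
        ~cache <-> ~light = True
          ~cache = False
          ~light = False
      (pump <-> cache) | (light & pump) = False
        pump <-> cache = False
        light & pump = False
    (light -> ~light) & ((open -> ~open) & (~light & cache)) = False
      light -> ~light = False
        ~light = False
      (open -> ~open) & (~light & cache) = False
        open -> ~open = True
          ~open = True
        ~light & cache = False
          ~light = False
  (((alarm & pump) | ~alarm) <-> ((light & ~alarm) <-> (pump | cache))) & ~(((alarm | open) | (alarm & ~pump))) = True
    ((alarm & pump) | ~alarm) <-> ((light & ~alarm) <-> (pump | cache)) = True
      (alarm & pump) | ~alarm = True
        alarm & pump = False
        ~alarm = True
      (light & ~alarm) <-> (pump | cache) = True
        light & ~alarm = True
          ~alarm = True
        pump | cache = True
    ~(((alarm | open) | (alarm & ~pump))) = True
      (alarm | open) | (alarm & ~pump) = False
        alarm | open = False
        alarm & ~pump = False
          ~pump = True
Both conjuncts True, so the formula holds.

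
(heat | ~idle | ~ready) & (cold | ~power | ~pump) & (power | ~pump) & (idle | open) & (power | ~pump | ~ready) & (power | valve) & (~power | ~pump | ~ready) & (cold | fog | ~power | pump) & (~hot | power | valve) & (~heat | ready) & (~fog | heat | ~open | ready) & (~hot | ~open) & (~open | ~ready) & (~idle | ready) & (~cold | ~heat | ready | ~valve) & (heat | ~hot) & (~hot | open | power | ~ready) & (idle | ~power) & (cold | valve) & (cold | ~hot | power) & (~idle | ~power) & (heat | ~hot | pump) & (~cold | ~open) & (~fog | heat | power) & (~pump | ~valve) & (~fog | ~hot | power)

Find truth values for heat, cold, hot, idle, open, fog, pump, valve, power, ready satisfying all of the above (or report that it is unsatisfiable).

heat = True, cold = False, hot = False, idle = True, open = False, fog = False, pump = False, valve = True, power = False, ready = True

Set heat = True.
  then (~heat | ready) forces ready = True.
  then (~open | ~ready) forces open = False.
  then (idle | open) forces idle = True.
  then (~idle | ~power) forces power = False.
  then (power | ~pump) forces pump = False.
  then (power | valve) forces valve = True.
  then (~hot | open | power | ~ready) forces hot = False.
Set cold = False.
Set fog = False.
All clauses satisfied.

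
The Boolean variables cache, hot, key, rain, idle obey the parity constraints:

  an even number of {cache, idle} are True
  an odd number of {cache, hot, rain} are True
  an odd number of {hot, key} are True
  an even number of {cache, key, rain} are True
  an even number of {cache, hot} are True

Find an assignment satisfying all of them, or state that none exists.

cache: True, hot: True, key: False, rain: True, idle: True

{cache, idle}: 2 true → even ✓
{cache, hot, rain}: 3 true → odd ✓
{hot, key}: 1 true → odd ✓
{cache, key, rain}: 2 true → even ✓
{cache, hot}: 2 true → even ✓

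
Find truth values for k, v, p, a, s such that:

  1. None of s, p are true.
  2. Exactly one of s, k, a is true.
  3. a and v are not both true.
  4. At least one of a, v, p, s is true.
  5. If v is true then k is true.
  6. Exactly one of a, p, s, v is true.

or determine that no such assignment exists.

k = False, v = False, p = False, a = True, s = False

  (1) {s, p}: 0 true — none ✓
  (2) {s, k, a}: 1 true — exactly one ✓
  (3) a=T, v=F — not both ✓
  (4) {a, v, p, s}: 1 true — at least one ✓
  (5) v=F ⇒ k: vacuous ✓
  (6) {a, p, s, v}: 1 true — exactly one ✓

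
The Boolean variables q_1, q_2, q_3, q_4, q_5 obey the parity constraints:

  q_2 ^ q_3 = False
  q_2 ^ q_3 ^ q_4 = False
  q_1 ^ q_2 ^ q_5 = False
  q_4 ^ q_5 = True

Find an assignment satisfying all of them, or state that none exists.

q_1 = True, q_2 = False, q_3 = False, q_4 = False, q_5 = True

q_2 ^ q_3 = F ^ F = False ✓
q_2 ^ q_3 ^ q_4 = F ^ F ^ F = False ✓
q_1 ^ q_2 ^ q_5 = T ^ F ^ T = False ✓
q_4 ^ q_5 = F ^ T = True ✓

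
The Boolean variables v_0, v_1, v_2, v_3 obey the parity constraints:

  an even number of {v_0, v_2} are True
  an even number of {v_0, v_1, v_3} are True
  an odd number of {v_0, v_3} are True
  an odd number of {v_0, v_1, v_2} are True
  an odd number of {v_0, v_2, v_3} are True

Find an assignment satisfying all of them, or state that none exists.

v_0=F; v_1=T; v_2=F; v_3=T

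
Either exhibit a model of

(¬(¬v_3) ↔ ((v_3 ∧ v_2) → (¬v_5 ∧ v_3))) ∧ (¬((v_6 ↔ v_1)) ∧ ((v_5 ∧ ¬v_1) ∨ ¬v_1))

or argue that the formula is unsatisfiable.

v_1=F; v_2=F; v_3=T; v_5=T; v_6=T

  ¬(¬v_3) ↔ ((v_3 ∧ v_2) → (¬v_5 ∧ v_3)) = True
    ¬(¬v_3) = True
      ¬v_3 = False
    (v_3 ∧ v_2) → (¬v_5 ∧ v_3) = True
      v_3 ∧ v_2 = False
      ¬v_5 ∧ v_3 = False
        ¬v_5 = False
  ¬((v_6 ↔ v_1)) ∧ ((v_5 ∧ ¬v_1) ∨ ¬v_1) = True
    ¬((v_6 ↔ v_1)) = True
      v_6 ↔ v_1 = False
    (v_5 ∧ ¬v_1) ∨ ¬v_1 = True
      v_5 ∧ ¬v_1 = True
        ¬v_1 = True
      ¬v_1 = True
Both conjuncts True, so the formula holds.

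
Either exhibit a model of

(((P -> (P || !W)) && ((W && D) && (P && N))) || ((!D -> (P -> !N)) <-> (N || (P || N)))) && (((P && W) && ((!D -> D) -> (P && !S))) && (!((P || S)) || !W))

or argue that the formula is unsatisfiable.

No satisfying assignment exists.

Case P = True: the formula simplifies to (((W && D) && N) || (!D -> !N)) && ((W && ((!D -> D) -> !S)) && !W).
  W = True: the conjunct !W is False.
  W = False: the conjunct W is False.
Case P = False: the conjunct P is False.
Both cases fail — unsatisfiable.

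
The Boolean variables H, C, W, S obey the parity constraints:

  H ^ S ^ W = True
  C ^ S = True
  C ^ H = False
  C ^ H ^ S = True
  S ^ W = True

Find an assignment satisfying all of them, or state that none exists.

H = False, C = False, W = False, S = True

H ^ S ^ W = F ^ T ^ F = True ✓
C ^ S = F ^ T = True ✓
C ^ H = F ^ F = False ✓
C ^ H ^ S = F ^ F ^ T = True ✓
S ^ W = T ^ F = True ✓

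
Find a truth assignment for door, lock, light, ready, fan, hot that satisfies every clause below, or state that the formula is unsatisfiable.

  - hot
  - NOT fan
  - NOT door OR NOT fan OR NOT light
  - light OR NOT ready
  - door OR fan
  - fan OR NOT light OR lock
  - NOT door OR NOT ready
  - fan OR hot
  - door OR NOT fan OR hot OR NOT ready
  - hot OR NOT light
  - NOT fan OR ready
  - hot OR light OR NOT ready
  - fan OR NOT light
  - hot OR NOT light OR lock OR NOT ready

Unit clause (hot) forces hot = True.
Unit clause (NOT fan) forces fan = False.
In (door OR fan) only door is left, so door = True.
In (NOT door OR NOT ready) only NOT ready is left, so ready = False.
In (fan OR NOT light) only NOT light is left, so light = False.
Set lock = True.
All clauses satisfied.

door: True, lock: True, light: False, ready: False, fan: False, hot: True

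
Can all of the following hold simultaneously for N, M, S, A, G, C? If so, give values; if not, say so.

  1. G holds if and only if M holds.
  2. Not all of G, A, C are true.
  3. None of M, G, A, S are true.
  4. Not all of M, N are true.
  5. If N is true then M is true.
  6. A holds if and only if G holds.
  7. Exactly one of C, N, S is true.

N: False; M: False; S: False; A: False; G: False; C: True

  (1) G=F, M=F — same ✓
  (2) {G, A, C}: 1/3 true — not all ✓
  (3) {M, G, A, S}: 0 true — none ✓
  (4) {M, N}: 0/2 true — not all ✓
  (5) N=F ⇒ M: vacuous ✓
  (6) A=F, G=F — same ✓
  (7) {C, N, S}: 1 true — exactly one ✓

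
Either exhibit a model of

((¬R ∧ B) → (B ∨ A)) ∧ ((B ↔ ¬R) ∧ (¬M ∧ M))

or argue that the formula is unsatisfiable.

Case M = True: the conjunct ¬M is False.
Case M = False: the conjunct M is False.
Both cases fail — unsatisfiable.

No satisfying assignment exists.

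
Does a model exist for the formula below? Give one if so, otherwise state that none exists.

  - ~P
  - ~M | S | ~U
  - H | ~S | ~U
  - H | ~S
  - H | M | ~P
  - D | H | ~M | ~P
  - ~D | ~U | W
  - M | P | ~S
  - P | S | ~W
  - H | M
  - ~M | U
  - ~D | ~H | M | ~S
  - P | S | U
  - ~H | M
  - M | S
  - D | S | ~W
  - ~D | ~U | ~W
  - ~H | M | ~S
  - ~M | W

Unit clause (~P) forces P = False.
Set M = True.
  then (~M | U) forces U = True.
  then (~M | W) forces W = True.
  then (~M | S | ~U) forces S = True.
  then (H | ~S | ~U) forces H = True.
  then (~D | ~U | ~W) forces D = False.
All clauses satisfied.

M = True, W = True, D = False, U = True, H = True, S = True, P = False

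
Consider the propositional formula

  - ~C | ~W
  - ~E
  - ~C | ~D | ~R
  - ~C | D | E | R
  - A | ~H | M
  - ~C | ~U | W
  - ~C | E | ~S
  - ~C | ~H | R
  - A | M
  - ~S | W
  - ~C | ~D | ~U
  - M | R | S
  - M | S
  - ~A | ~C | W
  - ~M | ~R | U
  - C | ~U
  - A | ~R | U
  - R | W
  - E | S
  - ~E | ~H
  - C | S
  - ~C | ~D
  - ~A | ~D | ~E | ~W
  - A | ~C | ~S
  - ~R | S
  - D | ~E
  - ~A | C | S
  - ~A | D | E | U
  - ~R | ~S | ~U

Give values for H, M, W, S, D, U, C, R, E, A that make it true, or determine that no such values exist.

Unit clause (~E) forces E = False.
In (E | S) only S is left, so S = True.
In (~C | E | ~S) only ~C is left, so C = False.
In (~S | W) only W is left, so W = True.
In (C | ~U) only ~U is left, so U = False.
Set H = True.
Set M = True.
  then (~M | ~R | U) forces R = False.
Set D = True.
Set A = False.
All clauses satisfied.

H = True, M = True, W = True, S = True, D = True, U = False, C = False, R = False, E = False, A = False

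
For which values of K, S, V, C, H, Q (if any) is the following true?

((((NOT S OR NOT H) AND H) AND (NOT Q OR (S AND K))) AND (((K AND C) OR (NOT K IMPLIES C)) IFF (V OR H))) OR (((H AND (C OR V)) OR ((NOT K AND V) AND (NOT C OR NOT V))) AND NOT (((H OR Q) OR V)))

K = True; S = False; V = True; C = False; H = True; Q = False

  ((((NOT S OR NOT H) AND H) AND (NOT Q OR (S AND K))) AND (((K AND C) OR (NOT K IMPLIES C)) IFF (V OR H))) OR (((H AND (C OR V)) OR ((NOT K AND V) AND (NOT C OR NOT V))) AND NOT (((H OR Q) OR V))) = True
    (((NOT S OR NOT H) AND H) AND (NOT Q OR (S AND K))) AND (((K AND C) OR (NOT K IMPLIES C)) IFF (V OR H)) = True
      ((NOT S OR NOT H) AND H) AND (NOT Q OR (S AND K)) = True
        (NOT S OR NOT H) AND H = True
          NOT S OR NOT H = True
            NOT S = True
            NOT H = False
        NOT Q OR (S AND K) = True
          NOT Q = True
          S AND K = False
      ((K AND C) OR (NOT K IMPLIES C)) IFF (V OR H) = True
        (K AND C) OR (NOT K IMPLIES C) = True
          K AND C = False
          NOT K IMPLIES C = True
            NOT K = False
        V OR H = True
    ((H AND (C OR V)) OR ((NOT K AND V) AND (NOT C OR NOT V))) AND NOT (((H OR Q) OR V)) = False
      (H AND (C OR V)) OR ((NOT K AND V) AND (NOT C OR NOT V)) = True
        H AND (C OR V) = True
          C OR V = True
        (NOT K AND V) AND (NOT C OR NOT V) = False
          NOT K AND V = False
            NOT K = False
          NOT C OR NOT V = True
            NOT C = True
            NOT V = False
      NOT (((H OR Q) OR V)) = False
        (H OR Q) OR V = True
          H OR Q = True
The formula evaluates to True.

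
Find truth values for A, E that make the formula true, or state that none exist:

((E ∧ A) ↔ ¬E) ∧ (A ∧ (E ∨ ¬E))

Case E = True: the formula simplifies to ¬A ∧ A.
  A = True: the conjunct ¬A is False.
  A = False: the conjunct A is False.
Case E = False: the conjunct (E ∧ A) ↔ ¬E becomes (False ∧ A) ↔ ¬False = False.
Both cases fail — unsatisfiable.

No satisfying assignment exists.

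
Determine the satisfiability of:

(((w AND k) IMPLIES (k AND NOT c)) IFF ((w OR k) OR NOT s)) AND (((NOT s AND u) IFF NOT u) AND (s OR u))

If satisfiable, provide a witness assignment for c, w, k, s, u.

c: False; w: True; k: True; s: True; u: True

  ((w AND k) IMPLIES (k AND NOT c)) IFF ((w OR k) OR NOT s) = True
    (w AND k) IMPLIES (k AND NOT c) = True
      w AND k = True
      k AND NOT c = True
        NOT c = True
    (w OR k) OR NOT s = True
      w OR k = True
      NOT s = False
  ((NOT s AND u) IFF NOT u) AND (s OR u) = True
    (NOT s AND u) IFF NOT u = True
      NOT s AND u = False
        NOT s = False
      NOT u = False
    s OR u = True
Both conjuncts True, so the formula holds.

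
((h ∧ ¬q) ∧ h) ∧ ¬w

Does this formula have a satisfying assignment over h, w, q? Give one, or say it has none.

h = True, w = False, q = False

  (h ∧ ¬q) ∧ h = True
    h ∧ ¬q = True
      ¬q = True
  ¬w = True
Both conjuncts True, so the formula holds.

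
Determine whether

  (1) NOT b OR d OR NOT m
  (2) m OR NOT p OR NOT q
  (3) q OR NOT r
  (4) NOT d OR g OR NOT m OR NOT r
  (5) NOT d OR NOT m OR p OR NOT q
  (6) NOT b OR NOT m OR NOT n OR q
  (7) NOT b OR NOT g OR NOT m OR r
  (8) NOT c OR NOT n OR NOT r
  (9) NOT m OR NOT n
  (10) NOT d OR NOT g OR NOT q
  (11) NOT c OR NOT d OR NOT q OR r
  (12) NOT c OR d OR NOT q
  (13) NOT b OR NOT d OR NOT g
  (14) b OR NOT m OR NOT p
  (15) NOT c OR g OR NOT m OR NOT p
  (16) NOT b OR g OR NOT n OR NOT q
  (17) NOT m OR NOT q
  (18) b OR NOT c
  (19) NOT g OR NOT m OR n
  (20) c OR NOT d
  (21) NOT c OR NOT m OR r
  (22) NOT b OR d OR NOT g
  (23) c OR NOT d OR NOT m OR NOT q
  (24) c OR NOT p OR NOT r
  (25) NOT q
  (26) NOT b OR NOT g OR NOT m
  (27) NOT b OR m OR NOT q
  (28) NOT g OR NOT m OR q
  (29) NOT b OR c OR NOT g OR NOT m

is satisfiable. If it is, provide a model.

n=T; q=F; g=F; m=F; b=T; r=F; p=F; d=F; c=T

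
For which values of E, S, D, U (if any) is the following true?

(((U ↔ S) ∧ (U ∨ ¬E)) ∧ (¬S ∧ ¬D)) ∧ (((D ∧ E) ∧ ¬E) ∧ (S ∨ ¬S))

Unsatisfiable

Case E = True: the conjunct ¬E is False.
Case E = False: the conjunct E is False.
Both cases fail — unsatisfiable.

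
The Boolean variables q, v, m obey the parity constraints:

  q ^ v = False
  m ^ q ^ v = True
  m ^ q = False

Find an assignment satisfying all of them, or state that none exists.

q=T; v=T; m=T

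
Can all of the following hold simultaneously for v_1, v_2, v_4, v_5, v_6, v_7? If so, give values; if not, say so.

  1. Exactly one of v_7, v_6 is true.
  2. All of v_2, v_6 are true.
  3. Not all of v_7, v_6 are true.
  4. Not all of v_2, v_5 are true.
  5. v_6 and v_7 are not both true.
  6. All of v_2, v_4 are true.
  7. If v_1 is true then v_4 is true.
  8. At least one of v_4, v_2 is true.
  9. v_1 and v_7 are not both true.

v_1 = False; v_2 = True; v_4 = True; v_5 = False; v_6 = True; v_7 = False

  (1) {v_7, v_6}: 1 true — exactly one ✓
  (2) {v_2, v_6}: all 2 true ✓
  (3) {v_7, v_6}: 1/2 true — not all ✓
  (4) {v_2, v_5}: 1/2 true — not all ✓
  (5) v_6=T, v_7=F — not both ✓
  (6) {v_2, v_4}: all 2 true ✓
  (7) v_1=F ⇒ v_4: vacuous ✓
  (8) {v_4, v_2}: 2 true — at least one ✓
  (9) v_1=F, v_7=F — not both ✓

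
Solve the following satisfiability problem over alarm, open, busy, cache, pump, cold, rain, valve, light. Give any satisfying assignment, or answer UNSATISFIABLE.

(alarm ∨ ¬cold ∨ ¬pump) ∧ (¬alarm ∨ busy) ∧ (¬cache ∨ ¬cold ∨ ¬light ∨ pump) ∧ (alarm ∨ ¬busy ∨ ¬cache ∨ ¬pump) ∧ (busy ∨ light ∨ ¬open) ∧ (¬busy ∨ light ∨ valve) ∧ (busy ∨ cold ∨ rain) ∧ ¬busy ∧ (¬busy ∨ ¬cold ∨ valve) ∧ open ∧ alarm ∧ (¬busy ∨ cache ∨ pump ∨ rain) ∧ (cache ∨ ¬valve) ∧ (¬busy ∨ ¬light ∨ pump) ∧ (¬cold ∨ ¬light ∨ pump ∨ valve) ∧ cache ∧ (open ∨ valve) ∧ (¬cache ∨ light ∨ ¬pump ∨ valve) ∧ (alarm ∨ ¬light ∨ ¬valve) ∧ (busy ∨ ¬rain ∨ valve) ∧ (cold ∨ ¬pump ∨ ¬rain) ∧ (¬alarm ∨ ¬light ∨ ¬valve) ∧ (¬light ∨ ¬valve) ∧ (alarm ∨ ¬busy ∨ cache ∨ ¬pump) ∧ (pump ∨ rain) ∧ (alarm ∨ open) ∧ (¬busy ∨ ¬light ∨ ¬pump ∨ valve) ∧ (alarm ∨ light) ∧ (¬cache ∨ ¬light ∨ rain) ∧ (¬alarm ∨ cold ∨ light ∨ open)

The formula is unsatisfiable.

Case alarm = True:
  (¬alarm ∨ busy) forces busy = True.
  Clause (¬busy) is falsified — contradiction.
Case alarm = False:
  Clause (alarm) is falsified — contradiction.
Both cases fail, so the formula is unsatisfiable.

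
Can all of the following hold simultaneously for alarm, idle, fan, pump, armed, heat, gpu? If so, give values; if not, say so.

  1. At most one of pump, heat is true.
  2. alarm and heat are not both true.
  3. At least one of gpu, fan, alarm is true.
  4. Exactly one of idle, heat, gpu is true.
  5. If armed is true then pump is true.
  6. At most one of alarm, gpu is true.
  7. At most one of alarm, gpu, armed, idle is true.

alarm = False, idle = False, fan = False, pump = True, armed = False, heat = False, gpu = True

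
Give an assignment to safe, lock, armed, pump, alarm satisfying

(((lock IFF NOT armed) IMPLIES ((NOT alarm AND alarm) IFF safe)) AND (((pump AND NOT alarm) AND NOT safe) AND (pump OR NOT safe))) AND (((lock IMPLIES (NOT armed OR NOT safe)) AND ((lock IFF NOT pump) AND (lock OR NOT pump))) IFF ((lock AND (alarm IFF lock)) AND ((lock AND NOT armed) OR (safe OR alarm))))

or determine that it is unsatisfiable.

safe = False, lock = True, armed = False, pump = True, alarm = False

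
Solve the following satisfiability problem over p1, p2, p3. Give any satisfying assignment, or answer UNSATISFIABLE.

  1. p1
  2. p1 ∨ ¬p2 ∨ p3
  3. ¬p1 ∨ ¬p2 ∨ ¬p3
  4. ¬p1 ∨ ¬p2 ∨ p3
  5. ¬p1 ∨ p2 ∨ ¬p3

Unit clause (p1) forces p1 = True.
Try p2 = True:
  (¬p1 ∨ ¬p2 ∨ ¬p3) forces p3 = False.
  clause (¬p1 ∨ ¬p2 ∨ p3) is falsified — backtrack.
So p2 = False.
  then (¬p1 ∨ p2 ∨ ¬p3) forces p3 = False.
Check each clause:
  (p1): p1 holds.
  (p1 ∨ ¬p2 ∨ p3): p1 holds.
  (¬p1 ∨ ¬p2 ∨ ¬p3): ¬p2 holds.
  (¬p1 ∨ ¬p2 ∨ p3): ¬p2 holds.
  (¬p1 ∨ p2 ∨ ¬p3): ¬p3 holds.
All clauses satisfied.

p1 = True; p2 = False; p3 = False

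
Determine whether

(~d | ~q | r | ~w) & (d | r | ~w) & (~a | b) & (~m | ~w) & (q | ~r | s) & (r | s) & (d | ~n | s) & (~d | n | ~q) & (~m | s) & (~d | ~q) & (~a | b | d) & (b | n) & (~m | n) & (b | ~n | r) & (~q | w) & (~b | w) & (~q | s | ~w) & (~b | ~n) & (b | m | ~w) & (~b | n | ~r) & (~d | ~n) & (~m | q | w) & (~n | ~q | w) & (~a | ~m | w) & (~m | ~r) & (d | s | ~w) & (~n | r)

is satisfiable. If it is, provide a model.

Set s = True.
Set a = True.
  then (~a | b) forces b = True.
  then (~b | w) forces w = True.
  then (~b | ~n) forces n = False.
  then (~b | n | ~r) forces r = False.
  then (d | r | ~w) forces d = True.
  then (~m | ~w) forces m = False.
  then (~d | n | ~q) forces q = False.
All clauses satisfied.

s: True, a: True, d: True, m: False, r: False, b: True, w: True, n: False, q: False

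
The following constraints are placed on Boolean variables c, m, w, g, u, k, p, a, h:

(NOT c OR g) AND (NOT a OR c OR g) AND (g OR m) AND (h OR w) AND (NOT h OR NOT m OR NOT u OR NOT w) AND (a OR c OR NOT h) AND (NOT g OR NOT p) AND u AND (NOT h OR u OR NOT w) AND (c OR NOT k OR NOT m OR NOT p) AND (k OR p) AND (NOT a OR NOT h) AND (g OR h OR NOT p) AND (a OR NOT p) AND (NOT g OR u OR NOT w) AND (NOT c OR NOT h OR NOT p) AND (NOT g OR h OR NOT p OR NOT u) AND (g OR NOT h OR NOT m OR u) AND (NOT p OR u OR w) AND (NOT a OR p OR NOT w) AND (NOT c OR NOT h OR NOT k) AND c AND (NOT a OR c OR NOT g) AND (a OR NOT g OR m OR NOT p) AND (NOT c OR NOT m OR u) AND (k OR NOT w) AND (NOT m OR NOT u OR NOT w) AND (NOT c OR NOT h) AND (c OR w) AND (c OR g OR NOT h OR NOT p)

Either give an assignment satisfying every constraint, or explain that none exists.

Unit clause (u) forces u = True.
Unit clause (c) forces c = True.
In (NOT c OR NOT h) only NOT h is left, so h = False.
In (NOT c OR g) only g is left, so g = True.
In (h OR w) only w is left, so w = True.
In (NOT g OR NOT p) only NOT p is left, so p = False.
In (k OR p) only k is left, so k = True.
In (NOT a OR p OR NOT w) only NOT a is left, so a = False.
In (NOT m OR NOT u OR NOT w) only NOT m is left, so m = False.
All clauses satisfied.

c = True; m = False; w = True; g = True; u = True; k = True; p = False; a = False; h = False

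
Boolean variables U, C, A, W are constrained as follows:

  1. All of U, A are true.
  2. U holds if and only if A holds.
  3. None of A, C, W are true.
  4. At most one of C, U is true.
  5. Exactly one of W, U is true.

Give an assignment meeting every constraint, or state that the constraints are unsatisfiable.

Case A = True:
  Constraint (3) is violated (A=T) — contradiction.
Case A = False:
  Constraint (1) is violated (A=F) — contradiction.
Both cases fail — unsatisfiable.

The formula is unsatisfiable.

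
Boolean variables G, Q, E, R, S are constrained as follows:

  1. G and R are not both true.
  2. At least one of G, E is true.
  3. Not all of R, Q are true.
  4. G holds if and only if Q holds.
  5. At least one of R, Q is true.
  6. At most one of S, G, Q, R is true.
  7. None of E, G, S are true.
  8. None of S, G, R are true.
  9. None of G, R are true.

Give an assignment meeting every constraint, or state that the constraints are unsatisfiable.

Case G = True:
  Constraint (7) is violated (G=T) — contradiction.
Case G = False:
  (2) with G=F forces E = True.
  Constraint (7) is violated (E=T) — contradiction.
Both cases fail — unsatisfiable.

Unsatisfiable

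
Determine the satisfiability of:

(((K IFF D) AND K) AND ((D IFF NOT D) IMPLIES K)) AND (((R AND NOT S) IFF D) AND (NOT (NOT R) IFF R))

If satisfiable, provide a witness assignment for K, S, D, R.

K=T, S=F, D=T, R=T

  ((K IFF D) AND K) AND ((D IFF NOT D) IMPLIES K) = True
    (K IFF D) AND K = True
      K IFF D = True
    (D IFF NOT D) IMPLIES K = True
      D IFF NOT D = False
        NOT D = False
  ((R AND NOT S) IFF D) AND (NOT (NOT R) IFF R) = True
    (R AND NOT S) IFF D = True
      R AND NOT S = True
        NOT S = True
    NOT (NOT R) IFF R = True
      NOT (NOT R) = True
        NOT R = False
Both conjuncts True, so the formula holds.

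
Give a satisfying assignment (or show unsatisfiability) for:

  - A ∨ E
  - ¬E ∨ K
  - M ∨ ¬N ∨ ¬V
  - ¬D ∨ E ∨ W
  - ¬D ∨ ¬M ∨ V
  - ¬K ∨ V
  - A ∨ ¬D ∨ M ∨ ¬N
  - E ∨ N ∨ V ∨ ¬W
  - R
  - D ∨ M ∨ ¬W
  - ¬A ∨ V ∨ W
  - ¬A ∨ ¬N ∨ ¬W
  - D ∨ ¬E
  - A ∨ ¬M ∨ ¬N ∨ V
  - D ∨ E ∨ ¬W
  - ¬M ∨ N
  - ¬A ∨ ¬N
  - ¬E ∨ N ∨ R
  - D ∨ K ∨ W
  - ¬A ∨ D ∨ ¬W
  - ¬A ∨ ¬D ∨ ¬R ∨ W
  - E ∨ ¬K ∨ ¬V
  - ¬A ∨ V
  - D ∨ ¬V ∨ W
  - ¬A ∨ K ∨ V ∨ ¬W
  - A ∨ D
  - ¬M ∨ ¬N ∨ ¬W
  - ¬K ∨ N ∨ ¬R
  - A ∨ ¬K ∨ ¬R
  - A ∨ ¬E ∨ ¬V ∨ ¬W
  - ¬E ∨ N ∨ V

N = False, R = True, M = False, E = False, K = False, V = True, W = True, A = True, D = True

Unit clause (R) forces R = True.
Try N = True:
  (¬A ∨ ¬N) forces A = False.
  (A ∨ E) forces E = True.
  (¬E ∨ K) forces K = True.
  clause (A ∨ ¬K ∨ ¬R) is falsified — backtrack.
So N = False.
  then (¬M ∨ N) forces M = False.
  then (¬K ∨ N ∨ ¬R) forces K = False.
  then (¬E ∨ K) forces E = False.
  then (A ∨ E) forces A = True.
  then (¬A ∨ V) forces V = True.
Set W = True.
  then (D ∨ M ∨ ¬W) forces D = True.
All clauses satisfied.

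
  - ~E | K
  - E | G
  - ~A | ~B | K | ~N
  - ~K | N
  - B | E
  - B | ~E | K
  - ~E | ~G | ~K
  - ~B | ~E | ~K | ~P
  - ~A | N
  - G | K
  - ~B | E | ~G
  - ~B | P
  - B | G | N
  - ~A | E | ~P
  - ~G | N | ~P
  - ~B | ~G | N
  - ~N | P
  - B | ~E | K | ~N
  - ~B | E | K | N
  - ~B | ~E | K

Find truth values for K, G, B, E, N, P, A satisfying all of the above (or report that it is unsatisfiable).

Try K = False:
  (~E | K) forces E = False.
  (E | G) forces G = True.
  (B | E) forces B = True.
  clause (~B | E | ~G) is falsified — backtrack.
So K = True.
  then (~K | N) forces N = True.
  then (~N | P) forces P = True.
Try G = True:
  (~E | ~G | ~K) forces E = False.
  (B | E) forces B = True.
  clause (~B | E | ~G) is falsified — backtrack.
So G = False.
  then (E | G) forces E = True.
  then (~B | ~E | ~K | ~P) forces B = False.
Set A = False.
All clauses satisfied.

K = True; G = False; B = False; E = True; N = True; P = True; A = False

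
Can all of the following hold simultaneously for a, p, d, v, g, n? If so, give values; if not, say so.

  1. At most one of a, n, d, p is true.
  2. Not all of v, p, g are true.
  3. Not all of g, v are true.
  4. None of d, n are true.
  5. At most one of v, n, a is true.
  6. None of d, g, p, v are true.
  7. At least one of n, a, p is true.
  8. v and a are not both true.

a=T, p=F, d=F, v=F, g=F, n=F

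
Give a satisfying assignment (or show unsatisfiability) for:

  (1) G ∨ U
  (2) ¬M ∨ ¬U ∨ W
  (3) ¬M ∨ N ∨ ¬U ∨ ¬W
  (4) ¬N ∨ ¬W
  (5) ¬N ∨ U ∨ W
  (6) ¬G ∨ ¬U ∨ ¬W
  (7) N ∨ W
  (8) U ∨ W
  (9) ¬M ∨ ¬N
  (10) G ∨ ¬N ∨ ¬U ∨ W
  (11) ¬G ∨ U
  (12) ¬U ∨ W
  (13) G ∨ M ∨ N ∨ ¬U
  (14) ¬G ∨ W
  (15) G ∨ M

Case U = True:
  (¬U ∨ W) forces W = True.
  (¬N ∨ ¬W) forces N = False.
  (¬M ∨ N ∨ ¬U ∨ ¬W) forces M = False.
  (¬G ∨ ¬U ∨ ¬W) forces G = False.
  Clause (G ∨ M ∨ N ∨ ¬U) is falsified — contradiction.
Case U = False:
  (G ∨ U) forces G = True.
  Clause (¬G ∨ U) is falsified — contradiction.
Both cases fail, so the formula is unsatisfiable.

No satisfying assignment exists.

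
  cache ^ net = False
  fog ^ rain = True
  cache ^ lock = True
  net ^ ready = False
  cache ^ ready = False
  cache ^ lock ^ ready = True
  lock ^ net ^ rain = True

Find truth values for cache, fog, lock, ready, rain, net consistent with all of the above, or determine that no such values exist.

cache = False, fog = True, lock = True, ready = False, rain = False, net = False

cache ^ net = F ^ F = False ✓
fog ^ rain = T ^ F = True ✓
cache ^ lock = F ^ T = True ✓
net ^ ready = F ^ F = False ✓
cache ^ ready = F ^ F = False ✓
cache ^ lock ^ ready = F ^ T ^ F = True ✓
lock ^ net ^ rain = T ^ F ^ F = True ✓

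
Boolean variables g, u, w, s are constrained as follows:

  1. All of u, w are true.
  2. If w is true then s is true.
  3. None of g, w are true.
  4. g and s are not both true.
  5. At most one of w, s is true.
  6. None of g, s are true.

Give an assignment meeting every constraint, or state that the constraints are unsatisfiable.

Case w = True:
  Constraint (3) is violated (w=T) — contradiction.
Case w = False:
  Constraint (1) is violated (w=F) — contradiction.
Both cases fail — unsatisfiable.

Unsatisfiable — no assignment works.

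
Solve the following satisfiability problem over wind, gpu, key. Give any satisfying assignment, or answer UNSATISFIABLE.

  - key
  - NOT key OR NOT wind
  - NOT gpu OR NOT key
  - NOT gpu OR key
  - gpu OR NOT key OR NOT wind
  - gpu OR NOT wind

wind = False, gpu = False, key = True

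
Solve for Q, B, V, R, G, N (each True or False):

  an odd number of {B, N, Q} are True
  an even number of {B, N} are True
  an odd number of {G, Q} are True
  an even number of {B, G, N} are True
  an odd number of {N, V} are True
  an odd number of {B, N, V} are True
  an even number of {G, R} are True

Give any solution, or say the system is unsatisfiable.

Q = True, B = False, V = True, R = False, G = False, N = False

{B, N, Q}: 1 true → odd ✓
{B, N}: 0 true → even ✓
{G, Q}: 1 true → odd ✓
{B, G, N}: 0 true → even ✓
{N, V}: 1 true → odd ✓
{B, N, V}: 1 true → odd ✓
{G, R}: 0 true → even ✓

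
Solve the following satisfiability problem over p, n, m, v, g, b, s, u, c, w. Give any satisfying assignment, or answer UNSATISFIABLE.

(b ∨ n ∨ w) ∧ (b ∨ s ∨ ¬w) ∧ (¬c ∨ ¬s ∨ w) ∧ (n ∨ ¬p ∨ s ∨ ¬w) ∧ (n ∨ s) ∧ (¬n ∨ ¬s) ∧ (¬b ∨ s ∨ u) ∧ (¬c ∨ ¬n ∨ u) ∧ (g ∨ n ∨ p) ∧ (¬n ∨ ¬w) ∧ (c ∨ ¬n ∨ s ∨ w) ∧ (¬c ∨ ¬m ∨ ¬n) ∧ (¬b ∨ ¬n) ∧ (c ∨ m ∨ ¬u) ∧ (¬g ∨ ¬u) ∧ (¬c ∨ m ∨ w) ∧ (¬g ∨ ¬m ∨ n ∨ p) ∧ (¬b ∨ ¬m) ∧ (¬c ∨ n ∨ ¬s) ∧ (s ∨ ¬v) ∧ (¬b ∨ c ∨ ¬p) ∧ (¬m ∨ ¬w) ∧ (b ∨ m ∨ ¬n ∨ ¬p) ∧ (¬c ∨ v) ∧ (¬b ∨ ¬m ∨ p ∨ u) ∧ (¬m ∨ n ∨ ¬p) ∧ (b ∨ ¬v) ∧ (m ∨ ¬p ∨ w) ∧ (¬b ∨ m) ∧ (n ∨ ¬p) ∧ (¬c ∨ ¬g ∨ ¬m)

p=F; n=F; m=F; v=F; g=T; b=F; s=T; u=F; c=F; w=T

Set p = False.
Set n = False.
  then (n ∨ s) forces s = True.
  then (g ∨ n ∨ p) forces g = True.
  then (¬g ∨ ¬u) forces u = False.
  then (¬g ∨ ¬m ∨ n ∨ p) forces m = False.
  then (¬c ∨ n ∨ ¬s) forces c = False.
  then (¬b ∨ m) forces b = False.
  then (b ∨ n ∨ w) forces w = True.
  then (b ∨ ¬v) forces v = False.
All clauses satisfied.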